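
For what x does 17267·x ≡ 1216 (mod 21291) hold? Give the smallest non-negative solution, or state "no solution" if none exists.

18878

First find gcd(17267, 21291):
21291 = 1*17267 + 4024
17267 = 4*4024 + 1171
4024 = 3*1171 + 511
1171 = 2*511 + 149
511 = 3*149 + 64
149 = 2*64 + 21
64 = 3*21 + 1
21 = 21*1 + 0
gcd = 1, so a unique solution mod 21291 exists.
Back-substitute for the Bézout coefficients:
1 = 64 − 3·21
1 = −3·149 + 7·64
1 = 7·511 − 24·149
1 = −24·1171 + 55·511
1 = 55·4024 − 189·1171
1 = −189·17267 + 811·4024
1 = 811·21291 − 1000·17267
So 17267·(-1000) ≡ 1 (mod 21291), giving 17267⁻¹ ≡ 20291.
x ≡ 17267⁻¹·1216 ≡ 20291·1216 ≡ 18878 (mod 21291).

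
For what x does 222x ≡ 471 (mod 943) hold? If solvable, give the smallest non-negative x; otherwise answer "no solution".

First find gcd(222, 943):
943 = 4*222 + 55
222 = 4*55 + 2
55 = 27*2 + 1
2 = 2*1 + 0
gcd = 1, so a unique solution mod 943 exists.
Back-substitute for the Bézout coefficients:
1 = 55 − 27·2
1 = −27·222 + 109·55
1 = 109·943 − 463·222
So 222·(-463) ≡ 1 (mod 943), giving 222⁻¹ ≡ 480.
x ≡ 222⁻¹·471 ≡ 480·471 ≡ 703 (mod 943).

703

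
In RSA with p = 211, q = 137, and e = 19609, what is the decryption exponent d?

φ(n) = (p−1)(q−1) = 210·136 = 28560.
Need d with 19609·d ≡ 1 (mod 28560). Apply the extended Euclidean algorithm:
28560 = 1×19609 + 8951
19609 = 2×8951 + 1707
8951 = 5×1707 + 416
1707 = 4×416 + 43
416 = 9×43 + 29
43 = 1×29 + 14
29 = 2×14 + 1
14 = 14×1 + 0
Back-substitute:
1 = 29 − 2·14
1 = −2·43 + 3·29
1 = 3·416 − 29·43
1 = −29·1707 + 119·416
1 = 119·8951 − 624·1707
1 = −624·19609 + 1367·8951
1 = 1367·28560 − 1991·19609
So 19609·(-1991) ≡ 1 (mod 28560), hence d ≡ -1991 ≡ 26569 (mod 28560).

26569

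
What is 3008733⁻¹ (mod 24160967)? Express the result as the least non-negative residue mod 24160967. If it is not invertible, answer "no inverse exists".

Run Euclid on (24160967, 3008733):
24160967 = 8·3008733 + 91103
3008733 = 33·91103 + 2334
91103 = 39·2334 + 77
2334 = 30·77 + 24
77 = 3·24 + 5
24 = 4·5 + 4
5 = 1·4 + 1
4 = 4·1 + 0
Since gcd(3008733, 24160967) = 1, back-substitute to write 1 as a combination:
1 = 5 − 4
1 = −24 + 5·5
1 = 5·77 − 16·24
1 = −16·2334 + 485·77
1 = 485·91103 − 18931·2334
1 = −18931·3008733 + 625208·91103
1 = 625208·24160967 − 5020595·3008733
So 3008733·(-5020595) ≡ 1 (mod 24160967), and -5020595 ≡ 19140372 (mod 24160967).

19140372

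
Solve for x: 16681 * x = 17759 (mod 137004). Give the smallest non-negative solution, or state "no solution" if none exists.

13175

First find gcd(16681, 137004):
137004 = 8·16681 + 3556
16681 = 4·3556 + 2457
3556 = 1·2457 + 1099
2457 = 2·1099 + 259
1099 = 4·259 + 63
259 = 4·63 + 7
63 = 9·7 + 0
gcd = 7 and 7 | 17759, so solutions exist. Divide through by 7: 2383x ≡ 2537 (mod 19572).
Now find 2383⁻¹ mod 19572:
19572 = 8×2383 + 508
2383 = 4×508 + 351
508 = 1×351 + 157
351 = 2×157 + 37
157 = 4×37 + 9
37 = 4×9 + 1
9 = 9×1 + 0
Back-substitute:
1 = 37 − 4·9
1 = −4·157 + 17·37
1 = 17·351 − 38·157
1 = −38·508 + 55·351
1 = 55·2383 − 258·508
1 = −258·19572 + 2119·2383
So 2383⁻¹ ≡ 2119 (mod 19572).
Then x ≡ 2119·2537 ≡ 13175 (mod 19572); the smallest non-negative solution is x = 13175.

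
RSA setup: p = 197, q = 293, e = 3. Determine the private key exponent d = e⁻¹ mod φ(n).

φ(n) = (p−1)(q−1) = 196·292 = 57232.
Need d with 3·d ≡ 1 (mod 57232). Apply the extended Euclidean algorithm:
57232 = 19077*3 + 1
3 = 3*1 + 0
Back-substitute:
1 = 57232 − 19077·3
So 3·(-19077) ≡ 1 (mod 57232), hence d ≡ -19077 ≡ 38155 (mod 57232).

38155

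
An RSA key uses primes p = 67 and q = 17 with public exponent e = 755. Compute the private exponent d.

φ(n) = (p−1)(q−1) = 66·16 = 1056.
Need d with 755·d ≡ 1 (mod 1056). Apply the extended Euclidean algorithm:
1056 = 1*755 + 301
755 = 2*301 + 153
301 = 1*153 + 148
153 = 1*148 + 5
148 = 29*5 + 3
5 = 1*3 + 2
3 = 1*2 + 1
2 = 2*1 + 0
Back-substitute:
1 = 3 − 2
1 = −5 + 2·3
1 = 2·148 − 59·5
1 = −59·153 + 61·148
1 = 61·301 − 120·153
1 = −120·755 + 301·301
1 = 301·1056 − 421·755
So 755·(-421) ≡ 1 (mod 1056), hence d ≡ -421 ≡ 635 (mod 1056).

635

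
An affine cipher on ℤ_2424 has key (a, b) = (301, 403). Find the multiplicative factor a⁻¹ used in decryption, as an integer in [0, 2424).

757

Extended Euclidean algorithm:
2424 = 8·301 + 16
301 = 18·16 + 13
16 = 1·13 + 3
13 = 4·3 + 1
3 = 3·1 + 0
gcd = 1, so the inverse exists. Back-substitute:
1 = 13 − 4·3
1 = −4·16 + 5·13
1 = 5·301 − 94·16
1 = −94·2424 + 757·301
So 301·757 ≡ 1 (mod 2424).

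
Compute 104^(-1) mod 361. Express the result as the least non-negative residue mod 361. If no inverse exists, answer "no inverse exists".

302

Run Euclid on (361, 104):
361 = 3*104 + 49
104 = 2*49 + 6
49 = 8*6 + 1
6 = 6*1 + 0
Since gcd(104, 361) = 1, back-substitute to write 1 as a combination:
1 = 49 − 8·6
1 = −8·104 + 17·49
1 = 17·361 − 59·104
So 104·(-59) ≡ 1 (mod 361), and -59 ≡ 302 (mod 361).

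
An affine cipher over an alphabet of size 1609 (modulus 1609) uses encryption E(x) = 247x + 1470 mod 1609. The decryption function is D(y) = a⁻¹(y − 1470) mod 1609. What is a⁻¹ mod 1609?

228

Extended Euclidean algorithm:
1609 = 6·247 + 127
247 = 1·127 + 120
127 = 1·120 + 7
120 = 17·7 + 1
7 = 7·1 + 0
Since gcd(247, 1609) = 1, back-substitute to write 1 as a combination:
1 = 120 − 17·7
1 = −17·127 + 18·120
1 = 18·247 − 35·127
1 = −35·1609 + 228·247
So 247·228 ≡ 1 (mod 1609).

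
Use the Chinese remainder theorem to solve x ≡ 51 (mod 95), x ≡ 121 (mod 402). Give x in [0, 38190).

16201

Write x = 51 + 95·k. Then 95·k ≡ 121 − 51 ≡ 70 (mod 402).
Need 95⁻¹ mod 402. Extended Euclid on (402, 95):
402 = 4×95 + 22
95 = 4×22 + 7
22 = 3×7 + 1
7 = 7×1 + 0
Back-substitute:
1 = 22 − 3·7
1 = −3·95 + 13·22
1 = 13·402 − 55·95
95⁻¹ ≡ 347 (mod 402), so k ≡ 347·70 ≡ 170 (mod 402).
x = 51 + 95·170 = 16201.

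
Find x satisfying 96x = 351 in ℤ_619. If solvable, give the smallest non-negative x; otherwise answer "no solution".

23

First find gcd(96, 619):
619 = 6×96 + 43
96 = 2×43 + 10
43 = 4×10 + 3
10 = 3×3 + 1
3 = 3×1 + 0
gcd = 1, so a unique solution mod 619 exists.
Back-substitute for the Bézout coefficients:
1 = 10 − 3·3
1 = −3·43 + 13·10
1 = 13·96 − 29·43
1 = −29·619 + 187·96
So 96·(187) ≡ 1 (mod 619), giving 96⁻¹ ≡ 187.
x ≡ 96⁻¹·351 ≡ 187·351 ≡ 23 (mod 619).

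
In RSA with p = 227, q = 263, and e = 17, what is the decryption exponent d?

55729

φ(n) = (p−1)(q−1) = 226·262 = 59212.
Need d with 17·d ≡ 1 (mod 59212). Apply the extended Euclidean algorithm:
59212 = 3483*17 + 1
17 = 17*1 + 0
Back-substitute:
1 = 59212 − 3483·17
So 17·(-3483) ≡ 1 (mod 59212), hence d ≡ -3483 ≡ 55729 (mod 59212).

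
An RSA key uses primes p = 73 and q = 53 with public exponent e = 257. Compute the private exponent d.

φ(n) = (p−1)(q−1) = 72·52 = 3744.
Need d with 257·d ≡ 1 (mod 3744). Apply the extended Euclidean algorithm:
3744 = 14×257 + 146
257 = 1×146 + 111
146 = 1×111 + 35
111 = 3×35 + 6
35 = 5×6 + 5
6 = 1×5 + 1
5 = 5×1 + 0
Back-substitute:
1 = 6 − 5
1 = −35 + 6·6
1 = 6·111 − 19·35
1 = −19·146 + 25·111
1 = 25·257 − 44·146
1 = −44·3744 + 641·257
So 257·641 ≡ 1 (mod 3744), hence d = 641.

641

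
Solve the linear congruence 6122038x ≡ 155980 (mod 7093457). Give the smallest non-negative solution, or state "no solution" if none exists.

First find gcd(6122038, 7093457):
7093457 = 1*6122038 + 971419
6122038 = 6*971419 + 293524
971419 = 3*293524 + 90847
293524 = 3*90847 + 20983
90847 = 4*20983 + 6915
20983 = 3*6915 + 238
6915 = 29*238 + 13
238 = 18*13 + 4
13 = 3*4 + 1
4 = 4*1 + 0
gcd = 1, so a unique solution mod 7093457 exists.
Back-substitute for the Bézout coefficients:
1 = 13 − 3·4
1 = −3·238 + 55·13
1 = 55·6915 − 1598·238
1 = −1598·20983 + 4849·6915
1 = 4849·90847 − 20994·20983
1 = −20994·293524 + 67831·90847
1 = 67831·971419 − 224487·293524
1 = −224487·6122038 + 1414753·971419
1 = 1414753·7093457 − 1639240·6122038
So 6122038·(-1639240) ≡ 1 (mod 7093457), giving 6122038⁻¹ ≡ 5454217.
x ≡ 6122038⁻¹·155980 ≡ 5454217·155980 ≡ 2095822 (mod 7093457).

2095822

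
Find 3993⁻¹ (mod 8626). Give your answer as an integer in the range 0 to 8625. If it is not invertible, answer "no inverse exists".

Extended Euclidean algorithm:
8626 = 2·3993 + 640
3993 = 6·640 + 153
640 = 4·153 + 28
153 = 5·28 + 13
28 = 2·13 + 2
13 = 6·2 + 1
2 = 2·1 + 0
Since gcd(3993, 8626) = 1, back-substitute to write 1 as a combination:
1 = 13 − 6·2
1 = −6·28 + 13·13
1 = 13·153 − 71·28
1 = −71·640 + 297·153
1 = 297·3993 − 1853·640
1 = −1853·8626 + 4003·3993
So 3993·4003 ≡ 1 (mod 8626).

4003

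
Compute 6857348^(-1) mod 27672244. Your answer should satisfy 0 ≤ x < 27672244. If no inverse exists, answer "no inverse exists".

Euclidean algorithm on 27672244, 6857348:
27672244 = 4×6857348 + 242852
6857348 = 28×242852 + 57492
242852 = 4×57492 + 12884
57492 = 4×12884 + 5956
12884 = 2×5956 + 972
5956 = 6×972 + 124
972 = 7×124 + 104
124 = 1×104 + 20
104 = 5×20 + 4
20 = 5×4 + 0
Since gcd = 4 > 1, 6857348 is not a unit mod 27672244.

no inverse exists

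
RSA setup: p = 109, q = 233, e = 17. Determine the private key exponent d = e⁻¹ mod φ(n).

13265

φ(n) = (p−1)(q−1) = 108·232 = 25056.
Need d with 17·d ≡ 1 (mod 25056). Apply the extended Euclidean algorithm:
25056 = 1473·17 + 15
17 = 1·15 + 2
15 = 7·2 + 1
2 = 2·1 + 0
Back-substitute:
1 = 15 − 7·2
1 = −7·17 + 8·15
1 = 8·25056 − 11791·17
So 17·(-11791) ≡ 1 (mod 25056), hence d ≡ -11791 ≡ 13265 (mod 25056).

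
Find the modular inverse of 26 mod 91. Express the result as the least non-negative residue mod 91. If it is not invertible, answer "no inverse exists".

Euclidean algorithm on 91, 26:
91 = 3×26 + 13
26 = 2×13 + 0
Since gcd = 13 > 1, 26 is not a unit mod 91.

no inverse exists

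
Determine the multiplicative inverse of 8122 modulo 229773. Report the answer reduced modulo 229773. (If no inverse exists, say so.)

163093

gcd(229773, 8122) by repeated division:
229773 = 28×8122 + 2357
8122 = 3×2357 + 1051
2357 = 2×1051 + 255
1051 = 4×255 + 31
255 = 8×31 + 7
31 = 4×7 + 3
7 = 2×3 + 1
3 = 3×1 + 0
Since gcd(8122, 229773) = 1, back-substitute to write 1 as a combination:
1 = 7 − 2·3
1 = −2·31 + 9·7
1 = 9·255 − 74·31
1 = −74·1051 + 305·255
1 = 305·2357 − 684·1051
1 = −684·8122 + 2357·2357
1 = 2357·229773 − 66680·8122
So 8122·(-66680) ≡ 1 (mod 229773), and -66680 ≡ 163093 (mod 229773).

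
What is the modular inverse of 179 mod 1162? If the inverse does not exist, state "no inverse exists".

779

Apply the Euclidean algorithm to 1162 and 179:
1162 = 6×179 + 88
179 = 2×88 + 3
88 = 29×3 + 1
3 = 3×1 + 0
The gcd is 1. Working backward:
1 = 88 − 29·3
1 = −29·179 + 59·88
1 = 59·1162 − 383·179
Hence 179⁻¹ ≡ -383 ≡ 779 (mod 1162).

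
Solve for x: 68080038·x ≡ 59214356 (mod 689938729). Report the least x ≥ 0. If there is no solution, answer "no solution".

143000546

First find gcd(68080038, 689938729):
689938729 = 10·68080038 + 9138349
68080038 = 7·9138349 + 4111595
9138349 = 2·4111595 + 915159
4111595 = 4·915159 + 450959
915159 = 2·450959 + 13241
450959 = 34·13241 + 765
13241 = 17·765 + 236
765 = 3·236 + 57
236 = 4·57 + 8
57 = 7·8 + 1
8 = 8·1 + 0
gcd = 1, so a unique solution mod 689938729 exists.
Back-substitute for the Bézout coefficients:
1 = 57 − 7·8
1 = −7·236 + 29·57
1 = 29·765 − 94·236
1 = −94·13241 + 1627·765
1 = 1627·450959 − 55412·13241
1 = −55412·915159 + 112451·450959
1 = 112451·4111595 − 505216·915159
1 = −505216·9138349 + 1122883·4111595
1 = 1122883·68080038 − 8365397·9138349
1 = −8365397·689938729 + 84776853·68080038
So 68080038·(84776853) ≡ 1 (mod 689938729), giving 68080038⁻¹ ≡ 84776853.
x ≡ 68080038⁻¹·59214356 ≡ 84776853·59214356 ≡ 143000546 (mod 689938729).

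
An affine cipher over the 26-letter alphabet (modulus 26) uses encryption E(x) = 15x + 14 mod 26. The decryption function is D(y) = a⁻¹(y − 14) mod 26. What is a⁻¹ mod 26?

Extended Euclidean algorithm:
26 = 1·15 + 11
15 = 1·11 + 4
11 = 2·4 + 3
4 = 1·3 + 1
3 = 3·1 + 0
gcd = 1, so the inverse exists. Back-substitute:
1 = 4 − 3
1 = −11 + 3·4
1 = 3·15 − 4·11
1 = −4·26 + 7·15
So 15·7 ≡ 1 (mod 26).

7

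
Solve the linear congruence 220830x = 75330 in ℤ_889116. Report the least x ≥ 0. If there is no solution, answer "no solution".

109937

First find gcd(220830, 889116):
889116 = 4×220830 + 5796
220830 = 38×5796 + 582
5796 = 9×582 + 558
582 = 1×558 + 24
558 = 23×24 + 6
24 = 4×6 + 0
gcd = 6 and 6 | 75330, so solutions exist. Divide through by 6: 36805x ≡ 12555 (mod 148186).
Now find 36805⁻¹ mod 148186:
148186 = 4×36805 + 966
36805 = 38×966 + 97
966 = 9×97 + 93
97 = 1×93 + 4
93 = 23×4 + 1
4 = 4×1 + 0
Back-substitute:
1 = 93 − 23·4
1 = −23·97 + 24·93
1 = 24·966 − 239·97
1 = −239·36805 + 9106·966
1 = 9106·148186 − 36663·36805
So 36805·(-36663) ≡ 1 (mod 148186), i.e. 36805⁻¹ ≡ 111523.
Then x ≡ 111523·12555 ≡ 109937 (mod 148186); the smallest non-negative solution is x = 109937.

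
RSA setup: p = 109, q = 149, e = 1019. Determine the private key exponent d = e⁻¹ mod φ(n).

φ(n) = (p−1)(q−1) = 108·148 = 15984.
Need d with 1019·d ≡ 1 (mod 15984). Apply the extended Euclidean algorithm:
15984 = 15·1019 + 699
1019 = 1·699 + 320
699 = 2·320 + 59
320 = 5·59 + 25
59 = 2·25 + 9
25 = 2·9 + 7
9 = 1·7 + 2
7 = 3·2 + 1
2 = 2·1 + 0
Back-substitute:
1 = 7 − 3·2
1 = −3·9 + 4·7
1 = 4·25 − 11·9
1 = −11·59 + 26·25
1 = 26·320 − 141·59
1 = −141·699 + 308·320
1 = 308·1019 − 449·699
1 = −449·15984 + 7043·1019
So 1019·7043 ≡ 1 (mod 15984), hence d = 7043.

7043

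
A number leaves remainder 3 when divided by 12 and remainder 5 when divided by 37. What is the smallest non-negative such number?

375

Write x = 3 + 12·k. Then 12·k ≡ 5 − 3 ≡ 2 (mod 37).
Need 12⁻¹ mod 37. Extended Euclid on (37, 12):
37 = 3*12 + 1
12 = 12*1 + 0
Back-substitute:
1 = 37 − 3·12
12⁻¹ ≡ 34 (mod 37), so k ≡ 34·2 ≡ 31 (mod 37).
x = 3 + 12·31 = 375.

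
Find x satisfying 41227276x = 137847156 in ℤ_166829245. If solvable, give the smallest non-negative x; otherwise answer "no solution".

First find gcd(41227276, 166829245):
166829245 = 4·41227276 + 1920141
41227276 = 21·1920141 + 904315
1920141 = 2·904315 + 111511
904315 = 8·111511 + 12227
111511 = 9·12227 + 1468
12227 = 8·1468 + 483
1468 = 3·483 + 19
483 = 25·19 + 8
19 = 2·8 + 3
8 = 2·3 + 2
3 = 1·2 + 1
2 = 2·1 + 0
gcd = 1, so a unique solution mod 166829245 exists.
Back-substitute for the Bézout coefficients:
1 = 3 − 2
1 = −8 + 3·3
1 = 3·19 − 7·8
1 = −7·483 + 178·19
1 = 178·1468 − 541·483
1 = −541·12227 + 4506·1468
1 = 4506·111511 − 41095·12227
1 = −41095·904315 + 333266·111511
1 = 333266·1920141 − 707627·904315
1 = −707627·41227276 + 15193433·1920141
1 = 15193433·166829245 − 61481359·41227276
So 41227276·(-61481359) ≡ 1 (mod 166829245), giving 41227276⁻¹ ≡ 105347886.
x ≡ 41227276⁻¹·137847156 ≡ 105347886·137847156 ≡ 96430101 (mod 166829245).

96430101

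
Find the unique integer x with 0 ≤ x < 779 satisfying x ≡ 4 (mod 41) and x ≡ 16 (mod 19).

Write x = 4 + 41·k. Then 41·k ≡ 16 − 4 ≡ 12 (mod 19).
Need 41⁻¹ mod 19. Extended Euclid on (19, 3):
19 = 6×3 + 1
3 = 3×1 + 0
Back-substitute:
1 = 19 − 6·3
41⁻¹ ≡ 13 (mod 19), so k ≡ 13·12 ≡ 4 (mod 19).
x = 4 + 41·4 = 168.

168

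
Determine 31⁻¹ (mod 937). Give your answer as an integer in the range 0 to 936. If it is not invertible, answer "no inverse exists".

Apply the Euclidean algorithm to 937 and 31:
937 = 30×31 + 7
31 = 4×7 + 3
7 = 2×3 + 1
3 = 3×1 + 0
gcd = 1, so the inverse exists. Back-substitute:
1 = 7 − 2·3
1 = −2·31 + 9·7
1 = 9·937 − 272·31
Hence 31⁻¹ ≡ -272 ≡ 665 (mod 937).

665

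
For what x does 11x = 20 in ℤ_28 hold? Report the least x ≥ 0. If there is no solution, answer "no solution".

12

First find gcd(11, 28):
28 = 2×11 + 6
11 = 1×6 + 5
6 = 1×5 + 1
5 = 5×1 + 0
gcd = 1, so a unique solution mod 28 exists.
Back-substitute for the Bézout coefficients:
1 = 6 − 5
1 = −11 + 2·6
1 = 2·28 − 5·11
So 11·(-5) ≡ 1 (mod 28), giving 11⁻¹ ≡ 23.
x ≡ 11⁻¹·20 ≡ 23·20 ≡ 12 (mod 28).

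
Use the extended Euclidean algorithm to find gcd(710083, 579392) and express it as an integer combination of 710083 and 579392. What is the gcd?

Repeated division:
710083 = 1*579392 + 130691
579392 = 4*130691 + 56628
130691 = 2*56628 + 17435
56628 = 3*17435 + 4323
17435 = 4*4323 + 143
4323 = 30*143 + 33
143 = 4*33 + 11
33 = 3*11 + 0
gcd(710083, 579392) = 11.
Back-substituting:
11 = 143 − 4·33
11 = −4·4323 + 121·143
11 = 121·17435 − 488·4323
11 = −488·56628 + 1585·17435
11 = 1585·130691 − 3658·56628
11 = −3658·579392 + 16217·130691
11 = 16217·710083 − 19875·579392
So 11 = (16217)·710083 + (-19875)·579392.

11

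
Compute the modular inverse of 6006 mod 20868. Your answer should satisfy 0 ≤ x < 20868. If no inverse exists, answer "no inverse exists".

Euclidean algorithm on 20868, 6006:
20868 = 3·6006 + 2850
6006 = 2·2850 + 306
2850 = 9·306 + 96
306 = 3·96 + 18
96 = 5·18 + 6
18 = 3·6 + 0
gcd(6006, 20868) = 6 ≠ 1, so 6006 has no multiplicative inverse modulo 20868.

no inverse exists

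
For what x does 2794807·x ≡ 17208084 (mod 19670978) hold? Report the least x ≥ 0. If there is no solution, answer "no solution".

10652242

First find gcd(2794807, 19670978):
19670978 = 7·2794807 + 107329
2794807 = 26·107329 + 4253
107329 = 25·4253 + 1004
4253 = 4·1004 + 237
1004 = 4·237 + 56
237 = 4·56 + 13
56 = 4·13 + 4
13 = 3·4 + 1
4 = 4·1 + 0
gcd = 1, so a unique solution mod 19670978 exists.
Back-substitute for the Bézout coefficients:
1 = 13 − 3·4
1 = −3·56 + 13·13
1 = 13·237 − 55·56
1 = −55·1004 + 233·237
1 = 233·4253 − 987·1004
1 = −987·107329 + 24908·4253
1 = 24908·2794807 − 648595·107329
1 = −648595·19670978 + 4565073·2794807
So 2794807·(4565073) ≡ 1 (mod 19670978), giving 2794807⁻¹ ≡ 4565073.
x ≡ 2794807⁻¹·17208084 ≡ 4565073·17208084 ≡ 10652242 (mod 19670978).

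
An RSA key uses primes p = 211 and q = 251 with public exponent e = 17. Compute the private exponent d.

φ(n) = (p−1)(q−1) = 210·250 = 52500.
Need d with 17·d ≡ 1 (mod 52500). Apply the extended Euclidean algorithm:
52500 = 3088×17 + 4
17 = 4×4 + 1
4 = 4×1 + 0
Back-substitute:
1 = 17 − 4·4
1 = −4·52500 + 12353·17
So 17·12353 ≡ 1 (mod 52500), hence d = 12353.

12353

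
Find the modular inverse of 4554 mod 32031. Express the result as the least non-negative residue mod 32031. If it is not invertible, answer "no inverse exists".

no inverse exists

Compute gcd(4554, 32031):
32031 = 7·4554 + 153
4554 = 29·153 + 117
153 = 1·117 + 36
117 = 3·36 + 9
36 = 4·9 + 0
gcd(4554, 32031) = 9 ≠ 1, so 4554 has no multiplicative inverse modulo 32031.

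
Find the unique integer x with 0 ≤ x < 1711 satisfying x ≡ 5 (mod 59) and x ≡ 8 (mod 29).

Write x = 5 + 59·k. Then 59·k ≡ 8 − 5 ≡ 3 (mod 29).
Need 59⁻¹ mod 29. Extended Euclid on (29, 1):
29 = 29·1 + 0
59⁻¹ ≡ 1 (mod 29), so k ≡ 1·3 ≡ 3 (mod 29).
x = 5 + 59·3 = 182.

182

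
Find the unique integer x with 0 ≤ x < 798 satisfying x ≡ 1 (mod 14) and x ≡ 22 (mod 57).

421

Write x = 1 + 14·k. Then 14·k ≡ 22 − 1 ≡ 21 (mod 57).
Need 14⁻¹ mod 57. Extended Euclid on (57, 14):
57 = 4*14 + 1
14 = 14*1 + 0
Back-substitute:
1 = 57 − 4·14
14⁻¹ ≡ 53 (mod 57), so k ≡ 53·21 ≡ 30 (mod 57).
x = 1 + 14·30 = 421.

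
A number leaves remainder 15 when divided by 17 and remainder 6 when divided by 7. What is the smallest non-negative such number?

Write x = 15 + 17·k. Then 17·k ≡ 6 − 15 ≡ 5 (mod 7).
Need 17⁻¹ mod 7. Extended Euclid on (7, 3):
7 = 2·3 + 1
3 = 3·1 + 0
Back-substitute:
1 = 7 − 2·3
17⁻¹ ≡ 5 (mod 7), so k ≡ 5·5 ≡ 4 (mod 7).
x = 15 + 17·4 = 83.

83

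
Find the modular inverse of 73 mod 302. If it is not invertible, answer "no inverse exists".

Apply the Euclidean algorithm to 302 and 73:
302 = 4×73 + 10
73 = 7×10 + 3
10 = 3×3 + 1
3 = 3×1 + 0
gcd = 1, so the inverse exists. Back-substitute:
1 = 10 − 3·3
1 = −3·73 + 22·10
1 = 22·302 − 91·73
So 73·(-91) ≡ 1 (mod 302), and -91 ≡ 211 (mod 302).

211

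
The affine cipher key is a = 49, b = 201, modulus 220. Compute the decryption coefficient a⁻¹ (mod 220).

9

Run Euclid on (220, 49):
220 = 4·49 + 24
49 = 2·24 + 1
24 = 24·1 + 0
The gcd is 1. Working backward:
1 = 49 − 2·24
1 = −2·220 + 9·49
So 49·9 ≡ 1 (mod 220).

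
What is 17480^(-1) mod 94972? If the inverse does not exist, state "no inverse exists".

no inverse exists

Euclidean algorithm on 94972, 17480:
94972 = 5×17480 + 7572
17480 = 2×7572 + 2336
7572 = 3×2336 + 564
2336 = 4×564 + 80
564 = 7×80 + 4
80 = 20×4 + 0
gcd(17480, 94972) = 4 ≠ 1, so 17480 has no multiplicative inverse modulo 94972.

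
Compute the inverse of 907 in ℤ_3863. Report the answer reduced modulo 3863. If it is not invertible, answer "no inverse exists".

2926

Run Euclid on (3863, 907):
3863 = 4·907 + 235
907 = 3·235 + 202
235 = 1·202 + 33
202 = 6·33 + 4
33 = 8·4 + 1
4 = 4·1 + 0
Since gcd(907, 3863) = 1, back-substitute to write 1 as a combination:
1 = 33 − 8·4
1 = −8·202 + 49·33
1 = 49·235 − 57·202
1 = −57·907 + 220·235
1 = 220·3863 − 937·907
Hence 907⁻¹ ≡ -937 ≡ 2926 (mod 3863).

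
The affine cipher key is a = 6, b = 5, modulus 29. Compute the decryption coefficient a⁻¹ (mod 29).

Extended Euclidean algorithm:
29 = 4·6 + 5
6 = 1·5 + 1
5 = 5·1 + 0
Since gcd(6, 29) = 1, back-substitute to write 1 as a combination:
1 = 6 − 5
1 = −29 + 5·6
So 6·5 ≡ 1 (mod 29).

5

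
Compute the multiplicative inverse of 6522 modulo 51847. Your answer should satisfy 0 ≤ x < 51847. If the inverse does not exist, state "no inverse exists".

Apply the Euclidean algorithm to 51847 and 6522:
51847 = 7×6522 + 6193
6522 = 1×6193 + 329
6193 = 18×329 + 271
329 = 1×271 + 58
271 = 4×58 + 39
58 = 1×39 + 19
39 = 2×19 + 1
19 = 19×1 + 0
Since gcd(6522, 51847) = 1, back-substitute to write 1 as a combination:
1 = 39 − 2·19
1 = −2·58 + 3·39
1 = 3·271 − 14·58
1 = −14·329 + 17·271
1 = 17·6193 − 320·329
1 = −320·6522 + 337·6193
1 = 337·51847 − 2679·6522
So 6522·(-2679) ≡ 1 (mod 51847), and -2679 ≡ 49168 (mod 51847).

49168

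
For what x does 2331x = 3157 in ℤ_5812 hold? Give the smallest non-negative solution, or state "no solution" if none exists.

First find gcd(2331, 5812):
5812 = 2×2331 + 1150
2331 = 2×1150 + 31
1150 = 37×31 + 3
31 = 10×3 + 1
3 = 3×1 + 0
gcd = 1, so a unique solution mod 5812 exists.
Back-substitute for the Bézout coefficients:
1 = 31 − 10·3
1 = −10·1150 + 371·31
1 = 371·2331 − 752·1150
1 = −752·5812 + 1875·2331
So 2331·(1875) ≡ 1 (mod 5812), giving 2331⁻¹ ≡ 1875.
x ≡ 2331⁻¹·3157 ≡ 1875·3157 ≡ 2759 (mod 5812).

2759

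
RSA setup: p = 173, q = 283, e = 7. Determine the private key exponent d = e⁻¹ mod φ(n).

41575

φ(n) = (p−1)(q−1) = 172·282 = 48504.
Need d with 7·d ≡ 1 (mod 48504). Apply the extended Euclidean algorithm:
48504 = 6929*7 + 1
7 = 7*1 + 0
Back-substitute:
1 = 48504 − 6929·7
So 7·(-6929) ≡ 1 (mod 48504), hence d ≡ -6929 ≡ 41575 (mod 48504).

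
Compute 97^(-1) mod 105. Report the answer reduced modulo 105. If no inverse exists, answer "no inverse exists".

gcd(105, 97) by repeated division:
105 = 1·97 + 8
97 = 12·8 + 1
8 = 8·1 + 0
gcd = 1, so the inverse exists. Back-substitute:
1 = 97 − 12·8
1 = −12·105 + 13·97
So 97·13 ≡ 1 (mod 105).

13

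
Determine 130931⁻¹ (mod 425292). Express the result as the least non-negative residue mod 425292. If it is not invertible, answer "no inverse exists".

gcd(425292, 130931) by repeated division:
425292 = 3·130931 + 32499
130931 = 4·32499 + 935
32499 = 34·935 + 709
935 = 1·709 + 226
709 = 3·226 + 31
226 = 7·31 + 9
31 = 3·9 + 4
9 = 2·4 + 1
4 = 4·1 + 0
The gcd is 1. Working backward:
1 = 9 − 2·4
1 = −2·31 + 7·9
1 = 7·226 − 51·31
1 = −51·709 + 160·226
1 = 160·935 − 211·709
1 = −211·32499 + 7334·935
1 = 7334·130931 − 29547·32499
1 = −29547·425292 + 95975·130931
So 130931·95975 ≡ 1 (mod 425292).

95975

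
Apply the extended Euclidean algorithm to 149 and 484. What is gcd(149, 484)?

Apply Euclid's algorithm to 484 and 149:
484 = 3·149 + 37
149 = 4·37 + 1
37 = 37·1 + 0
gcd(149, 484) = 1.
Working backward:
1 = 149 − 4·37
1 = −4·484 + 13·149
So 1 = (-4)·484 + (13)·149.

1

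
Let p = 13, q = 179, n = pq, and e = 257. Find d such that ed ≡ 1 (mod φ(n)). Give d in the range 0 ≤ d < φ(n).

φ(n) = (p−1)(q−1) = 12·178 = 2136.
Need d with 257·d ≡ 1 (mod 2136). Apply the extended Euclidean algorithm:
2136 = 8*257 + 80
257 = 3*80 + 17
80 = 4*17 + 12
17 = 1*12 + 5
12 = 2*5 + 2
5 = 2*2 + 1
2 = 2*1 + 0
Back-substitute:
1 = 5 − 2·2
1 = −2·12 + 5·5
1 = 5·17 − 7·12
1 = −7·80 + 33·17
1 = 33·257 − 106·80
1 = −106·2136 + 881·257
So 257·881 ≡ 1 (mod 2136), hence d = 881.

881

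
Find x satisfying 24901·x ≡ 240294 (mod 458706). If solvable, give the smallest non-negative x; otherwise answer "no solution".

First find gcd(24901, 458706):
458706 = 18·24901 + 10488
24901 = 2·10488 + 3925
10488 = 2·3925 + 2638
3925 = 1·2638 + 1287
2638 = 2·1287 + 64
1287 = 20·64 + 7
64 = 9·7 + 1
7 = 7·1 + 0
gcd = 1, so a unique solution mod 458706 exists.
Back-substitute for the Bézout coefficients:
1 = 64 − 9·7
1 = −9·1287 + 181·64
1 = 181·2638 − 371·1287
1 = −371·3925 + 552·2638
1 = 552·10488 − 1475·3925
1 = −1475·24901 + 3502·10488
1 = 3502·458706 − 64511·24901
So 24901·(-64511) ≡ 1 (mod 458706), giving 24901⁻¹ ≡ 394195.
x ≡ 24901⁻¹·240294 ≡ 394195·240294 ≡ 363036 (mod 458706).

363036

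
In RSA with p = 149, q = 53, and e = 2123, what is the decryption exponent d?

7667

φ(n) = (p−1)(q−1) = 148·52 = 7696.
Need d with 2123·d ≡ 1 (mod 7696). Apply the extended Euclidean algorithm:
7696 = 3·2123 + 1327
2123 = 1·1327 + 796
1327 = 1·796 + 531
796 = 1·531 + 265
531 = 2·265 + 1
265 = 265·1 + 0
Back-substitute:
1 = 531 − 2·265
1 = −2·796 + 3·531
1 = 3·1327 − 5·796
1 = −5·2123 + 8·1327
1 = 8·7696 − 29·2123
So 2123·(-29) ≡ 1 (mod 7696), hence d ≡ -29 ≡ 7667 (mod 7696).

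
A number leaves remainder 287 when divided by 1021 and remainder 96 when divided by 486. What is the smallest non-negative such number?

381120

Write x = 287 + 1021·k. Then 1021·k ≡ 96 − 287 ≡ 295 (mod 486).
Need 1021⁻¹ mod 486. Extended Euclid on (486, 49):
486 = 9×49 + 45
49 = 1×45 + 4
45 = 11×4 + 1
4 = 4×1 + 0
Back-substitute:
1 = 45 − 11·4
1 = −11·49 + 12·45
1 = 12·486 − 119·49
1021⁻¹ ≡ 367 (mod 486), so k ≡ 367·295 ≡ 373 (mod 486).
x = 287 + 1021·373 = 381120.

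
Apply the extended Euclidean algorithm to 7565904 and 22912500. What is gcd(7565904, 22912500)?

12

Euclidean algorithm:
22912500 = 3×7565904 + 214788
7565904 = 35×214788 + 48324
214788 = 4×48324 + 21492
48324 = 2×21492 + 5340
21492 = 4×5340 + 132
5340 = 40×132 + 60
132 = 2×60 + 12
60 = 5×12 + 0
gcd(7565904, 22912500) = 12.
Express as a combination:
12 = 132 − 2·60
12 = −2·5340 + 81·132
12 = 81·21492 − 326·5340
12 = −326·48324 + 733·21492
12 = 733·214788 − 3258·48324
12 = −3258·7565904 + 114763·214788
12 = 114763·22912500 − 347547·7565904
So 12 = (114763)·22912500 + (-347547)·7565904.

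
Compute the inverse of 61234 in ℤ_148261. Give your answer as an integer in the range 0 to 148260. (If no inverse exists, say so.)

114807

Extended Euclidean algorithm:
148261 = 2*61234 + 25793
61234 = 2*25793 + 9648
25793 = 2*9648 + 6497
9648 = 1*6497 + 3151
6497 = 2*3151 + 195
3151 = 16*195 + 31
195 = 6*31 + 9
31 = 3*9 + 4
9 = 2*4 + 1
4 = 4*1 + 0
The gcd is 1. Working backward:
1 = 9 − 2·4
1 = −2·31 + 7·9
1 = 7·195 − 44·31
1 = −44·3151 + 711·195
1 = 711·6497 − 1466·3151
1 = −1466·9648 + 2177·6497
1 = 2177·25793 − 5820·9648
1 = −5820·61234 + 13817·25793
1 = 13817·148261 − 33454·61234
Hence 61234⁻¹ ≡ -33454 ≡ 114807 (mod 148261).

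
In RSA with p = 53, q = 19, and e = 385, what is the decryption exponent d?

265

φ(n) = (p−1)(q−1) = 52·18 = 936.
Need d with 385·d ≡ 1 (mod 936). Apply the extended Euclidean algorithm:
936 = 2×385 + 166
385 = 2×166 + 53
166 = 3×53 + 7
53 = 7×7 + 4
7 = 1×4 + 3
4 = 1×3 + 1
3 = 3×1 + 0
Back-substitute:
1 = 4 − 3
1 = −7 + 2·4
1 = 2·53 − 15·7
1 = −15·166 + 47·53
1 = 47·385 − 109·166
1 = −109·936 + 265·385
So 385·265 ≡ 1 (mod 936), hence d = 265.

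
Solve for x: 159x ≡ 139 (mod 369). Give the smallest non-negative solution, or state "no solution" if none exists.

gcd(159, 369):
369 = 2·159 + 51
159 = 3·51 + 6
51 = 8·6 + 3
6 = 2·3 + 0
gcd = 3, but 3 ∤ 139, so the congruence has no solution.

no solution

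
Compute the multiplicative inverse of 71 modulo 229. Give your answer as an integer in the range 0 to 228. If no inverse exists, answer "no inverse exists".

100

Apply the Euclidean algorithm to 229 and 71:
229 = 3×71 + 16
71 = 4×16 + 7
16 = 2×7 + 2
7 = 3×2 + 1
2 = 2×1 + 0
Since gcd(71, 229) = 1, back-substitute to write 1 as a combination:
1 = 7 − 3·2
1 = −3·16 + 7·7
1 = 7·71 − 31·16
1 = −31·229 + 100·71
So 71·100 ≡ 1 (mod 229).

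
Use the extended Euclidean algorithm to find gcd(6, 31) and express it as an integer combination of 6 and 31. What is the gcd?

Apply Euclid's algorithm to 31 and 6:
31 = 5×6 + 1
6 = 6×1 + 0
gcd(6, 31) = 1.
Express as a combination:
1 = 31 − 5·6
So 1 = (1)·31 + (-5)·6.

1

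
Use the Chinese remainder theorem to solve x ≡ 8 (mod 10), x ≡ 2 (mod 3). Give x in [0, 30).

Write x = 8 + 10·k. Then 10·k ≡ 2 − 8 ≡ 0 (mod 3).
Need 10⁻¹ mod 3. Extended Euclid on (3, 1):
3 = 3*1 + 0
10⁻¹ ≡ 1 (mod 3), so k ≡ 1·0 ≡ 0 (mod 3).
x = 8 + 10·0 = 8.

8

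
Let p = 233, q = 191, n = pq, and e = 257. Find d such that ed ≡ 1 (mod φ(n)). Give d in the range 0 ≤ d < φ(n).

19553

φ(n) = (p−1)(q−1) = 232·190 = 44080.
Need d with 257·d ≡ 1 (mod 44080). Apply the extended Euclidean algorithm:
44080 = 171·257 + 133
257 = 1·133 + 124
133 = 1·124 + 9
124 = 13·9 + 7
9 = 1·7 + 2
7 = 3·2 + 1
2 = 2·1 + 0
Back-substitute:
1 = 7 − 3·2
1 = −3·9 + 4·7
1 = 4·124 − 55·9
1 = −55·133 + 59·124
1 = 59·257 − 114·133
1 = −114·44080 + 19553·257
So 257·19553 ≡ 1 (mod 44080), hence d = 19553.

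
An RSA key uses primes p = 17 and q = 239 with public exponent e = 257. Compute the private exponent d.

φ(n) = (p−1)(q−1) = 16·238 = 3808.
Need d with 257·d ≡ 1 (mod 3808). Apply the extended Euclidean algorithm:
3808 = 14×257 + 210
257 = 1×210 + 47
210 = 4×47 + 22
47 = 2×22 + 3
22 = 7×3 + 1
3 = 3×1 + 0
Back-substitute:
1 = 22 − 7·3
1 = −7·47 + 15·22
1 = 15·210 − 67·47
1 = −67·257 + 82·210
1 = 82·3808 − 1215·257
So 257·(-1215) ≡ 1 (mod 3808), hence d ≡ -1215 ≡ 2593 (mod 3808).

2593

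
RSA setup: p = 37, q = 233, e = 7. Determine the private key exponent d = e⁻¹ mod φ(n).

φ(n) = (p−1)(q−1) = 36·232 = 8352.
Need d with 7·d ≡ 1 (mod 8352). Apply the extended Euclidean algorithm:
8352 = 1193×7 + 1
7 = 7×1 + 0
Back-substitute:
1 = 8352 − 1193·7
So 7·(-1193) ≡ 1 (mod 8352), hence d ≡ -1193 ≡ 7159 (mod 8352).

7159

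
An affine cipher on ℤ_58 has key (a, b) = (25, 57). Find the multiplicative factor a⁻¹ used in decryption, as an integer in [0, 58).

7

Run Euclid on (58, 25):
58 = 2×25 + 8
25 = 3×8 + 1
8 = 8×1 + 0
The gcd is 1. Working backward:
1 = 25 − 3·8
1 = −3·58 + 7·25
So 25·7 ≡ 1 (mod 58).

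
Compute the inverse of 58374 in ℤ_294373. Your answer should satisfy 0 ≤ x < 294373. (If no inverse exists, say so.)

204050

Extended Euclidean algorithm:
294373 = 5*58374 + 2503
58374 = 23*2503 + 805
2503 = 3*805 + 88
805 = 9*88 + 13
88 = 6*13 + 10
13 = 1*10 + 3
10 = 3*3 + 1
3 = 3*1 + 0
The gcd is 1. Working backward:
1 = 10 − 3·3
1 = −3·13 + 4·10
1 = 4·88 − 27·13
1 = −27·805 + 247·88
1 = 247·2503 − 768·805
1 = −768·58374 + 17911·2503
1 = 17911·294373 − 90323·58374
Thus 58374·(-90323) ≡ 1 (mod 294373); reducing, -90323 mod 294373 = 204050.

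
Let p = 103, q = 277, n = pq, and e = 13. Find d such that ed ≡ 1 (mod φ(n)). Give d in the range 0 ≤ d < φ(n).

23821

φ(n) = (p−1)(q−1) = 102·276 = 28152.
Need d with 13·d ≡ 1 (mod 28152). Apply the extended Euclidean algorithm:
28152 = 2165·13 + 7
13 = 1·7 + 6
7 = 1·6 + 1
6 = 6·1 + 0
Back-substitute:
1 = 7 − 6
1 = −13 + 2·7
1 = 2·28152 − 4331·13
So 13·(-4331) ≡ 1 (mod 28152), hence d ≡ -4331 ≡ 23821 (mod 28152).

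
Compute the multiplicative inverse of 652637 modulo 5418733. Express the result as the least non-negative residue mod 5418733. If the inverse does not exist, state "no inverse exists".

4078067

Extended Euclidean algorithm:
5418733 = 8*652637 + 197637
652637 = 3*197637 + 59726
197637 = 3*59726 + 18459
59726 = 3*18459 + 4349
18459 = 4*4349 + 1063
4349 = 4*1063 + 97
1063 = 10*97 + 93
97 = 1*93 + 4
93 = 23*4 + 1
4 = 4*1 + 0
gcd = 1, so the inverse exists. Back-substitute:
1 = 93 − 23·4
1 = −23·97 + 24·93
1 = 24·1063 − 263·97
1 = −263·4349 + 1076·1063
1 = 1076·18459 − 4567·4349
1 = −4567·59726 + 14777·18459
1 = 14777·197637 − 48898·59726
1 = −48898·652637 + 161471·197637
1 = 161471·5418733 − 1340666·652637
Hence 652637⁻¹ ≡ -1340666 ≡ 4078067 (mod 5418733).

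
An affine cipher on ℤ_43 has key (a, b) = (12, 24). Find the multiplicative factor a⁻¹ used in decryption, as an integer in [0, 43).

gcd(43, 12) by repeated division:
43 = 3×12 + 7
12 = 1×7 + 5
7 = 1×5 + 2
5 = 2×2 + 1
2 = 2×1 + 0
The gcd is 1. Working backward:
1 = 5 − 2·2
1 = −2·7 + 3·5
1 = 3·12 − 5·7
1 = −5·43 + 18·12
So 12·18 ≡ 1 (mod 43).

18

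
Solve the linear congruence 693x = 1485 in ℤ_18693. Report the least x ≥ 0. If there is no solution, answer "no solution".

1189

First find gcd(693, 18693):
18693 = 26×693 + 675
693 = 1×675 + 18
675 = 37×18 + 9
18 = 2×9 + 0
gcd = 9 and 9 | 1485, so solutions exist. Divide through by 9: 77x ≡ 165 (mod 2077).
Now find 77⁻¹ mod 2077:
2077 = 26×77 + 75
77 = 1×75 + 2
75 = 37×2 + 1
2 = 2×1 + 0
Back-substitute:
1 = 75 − 37·2
1 = −37·77 + 38·75
1 = 38·2077 − 1025·77
So 77·(-1025) ≡ 1 (mod 2077), i.e. 77⁻¹ ≡ 1052.
Then x ≡ 1052·165 ≡ 1189 (mod 2077); the smallest non-negative solution is x = 1189.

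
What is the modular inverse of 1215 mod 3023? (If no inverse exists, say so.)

Extended Euclidean algorithm:
3023 = 2×1215 + 593
1215 = 2×593 + 29
593 = 20×29 + 13
29 = 2×13 + 3
13 = 4×3 + 1
3 = 3×1 + 0
The gcd is 1. Working backward:
1 = 13 − 4·3
1 = −4·29 + 9·13
1 = 9·593 − 184·29
1 = −184·1215 + 377·593
1 = 377·3023 − 938·1215
Hence 1215⁻¹ ≡ -938 ≡ 2085 (mod 3023).

2085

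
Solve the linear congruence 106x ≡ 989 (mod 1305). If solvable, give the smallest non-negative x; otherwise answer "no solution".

194

First find gcd(106, 1305):
1305 = 12×106 + 33
106 = 3×33 + 7
33 = 4×7 + 5
7 = 1×5 + 2
5 = 2×2 + 1
2 = 2×1 + 0
gcd = 1, so a unique solution mod 1305 exists.
Back-substitute for the Bézout coefficients:
1 = 5 − 2·2
1 = −2·7 + 3·5
1 = 3·33 − 14·7
1 = −14·106 + 45·33
1 = 45·1305 − 554·106
So 106·(-554) ≡ 1 (mod 1305), giving 106⁻¹ ≡ 751.
x ≡ 106⁻¹·989 ≡ 751·989 ≡ 194 (mod 1305).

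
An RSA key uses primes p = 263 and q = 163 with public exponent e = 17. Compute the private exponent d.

17477

φ(n) = (p−1)(q−1) = 262·162 = 42444.
Need d with 17·d ≡ 1 (mod 42444). Apply the extended Euclidean algorithm:
42444 = 2496*17 + 12
17 = 1*12 + 5
12 = 2*5 + 2
5 = 2*2 + 1
2 = 2*1 + 0
Back-substitute:
1 = 5 − 2·2
1 = −2·12 + 5·5
1 = 5·17 − 7·12
1 = −7·42444 + 17477·17
So 17·17477 ≡ 1 (mod 42444), hence d = 17477.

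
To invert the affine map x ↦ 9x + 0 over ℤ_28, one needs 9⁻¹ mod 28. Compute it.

25

gcd(28, 9) by repeated division:
28 = 3×9 + 1
9 = 9×1 + 0
The gcd is 1. Working backward:
1 = 28 − 3·9
So 9·(-3) ≡ 1 (mod 28), and -3 ≡ 25 (mod 28).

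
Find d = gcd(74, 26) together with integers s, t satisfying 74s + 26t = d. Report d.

2

Repeated division:
74 = 2*26 + 22
26 = 1*22 + 4
22 = 5*4 + 2
4 = 2*2 + 0
gcd(74, 26) = 2.
Back-substituting:
2 = 22 − 5·4
2 = −5·26 + 6·22
2 = 6·74 − 17·26
So 2 = (6)·74 + (-17)·26.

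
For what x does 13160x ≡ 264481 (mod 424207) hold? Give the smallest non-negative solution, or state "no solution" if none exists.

First find gcd(13160, 424207):
424207 = 32×13160 + 3087
13160 = 4×3087 + 812
3087 = 3×812 + 651
812 = 1×651 + 161
651 = 4×161 + 7
161 = 23×7 + 0
gcd = 7 and 7 | 264481, so solutions exist. Divide through by 7: 1880x ≡ 37783 (mod 60601).
Now find 1880⁻¹ mod 60601:
60601 = 32*1880 + 441
1880 = 4*441 + 116
441 = 3*116 + 93
116 = 1*93 + 23
93 = 4*23 + 1
23 = 23*1 + 0
Back-substitute:
1 = 93 − 4·23
1 = −4·116 + 5·93
1 = 5·441 − 19·116
1 = −19·1880 + 81·441
1 = 81·60601 − 2611·1880
So 1880·(-2611) ≡ 1 (mod 60601), i.e. 1880⁻¹ ≡ 57990.
Then x ≡ 57990·37783 ≡ 7015 (mod 60601); the smallest non-negative solution is x = 7015.

7015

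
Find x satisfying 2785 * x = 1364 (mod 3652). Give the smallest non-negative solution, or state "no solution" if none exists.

2332

First find gcd(2785, 3652):
3652 = 1·2785 + 867
2785 = 3·867 + 184
867 = 4·184 + 131
184 = 1·131 + 53
131 = 2·53 + 25
53 = 2·25 + 3
25 = 8·3 + 1
3 = 3·1 + 0
gcd = 1, so a unique solution mod 3652 exists.
Back-substitute for the Bézout coefficients:
1 = 25 − 8·3
1 = −8·53 + 17·25
1 = 17·131 − 42·53
1 = −42·184 + 59·131
1 = 59·867 − 278·184
1 = −278·2785 + 893·867
1 = 893·3652 − 1171·2785
So 2785·(-1171) ≡ 1 (mod 3652), giving 2785⁻¹ ≡ 2481.
x ≡ 2785⁻¹·1364 ≡ 2481·1364 ≡ 2332 (mod 3652).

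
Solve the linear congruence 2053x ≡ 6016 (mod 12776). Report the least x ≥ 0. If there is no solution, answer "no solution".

First find gcd(2053, 12776):
12776 = 6·2053 + 458
2053 = 4·458 + 221
458 = 2·221 + 16
221 = 13·16 + 13
16 = 1·13 + 3
13 = 4·3 + 1
3 = 3·1 + 0
gcd = 1, so a unique solution mod 12776 exists.
Back-substitute for the Bézout coefficients:
1 = 13 − 4·3
1 = −4·16 + 5·13
1 = 5·221 − 69·16
1 = −69·458 + 143·221
1 = 143·2053 − 641·458
1 = −641·12776 + 3989·2053
So 2053·(3989) ≡ 1 (mod 12776), giving 2053⁻¹ ≡ 3989.
x ≡ 2053⁻¹·6016 ≡ 3989·6016 ≡ 4496 (mod 12776).

4496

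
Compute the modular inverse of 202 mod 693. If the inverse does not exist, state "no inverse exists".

223

Run Euclid on (693, 202):
693 = 3·202 + 87
202 = 2·87 + 28
87 = 3·28 + 3
28 = 9·3 + 1
3 = 3·1 + 0
gcd = 1, so the inverse exists. Back-substitute:
1 = 28 − 9·3
1 = −9·87 + 28·28
1 = 28·202 − 65·87
1 = −65·693 + 223·202
So 202·223 ≡ 1 (mod 693).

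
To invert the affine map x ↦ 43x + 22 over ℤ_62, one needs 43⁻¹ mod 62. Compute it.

Apply the Euclidean algorithm to 62 and 43:
62 = 1*43 + 19
43 = 2*19 + 5
19 = 3*5 + 4
5 = 1*4 + 1
4 = 4*1 + 0
The gcd is 1. Working backward:
1 = 5 − 4
1 = −19 + 4·5
1 = 4·43 − 9·19
1 = −9·62 + 13·43
So 43·13 ≡ 1 (mod 62).

13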